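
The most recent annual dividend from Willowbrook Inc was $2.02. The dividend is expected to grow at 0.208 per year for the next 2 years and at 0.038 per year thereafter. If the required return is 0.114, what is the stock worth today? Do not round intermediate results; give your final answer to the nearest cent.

D_1 = 2.44016
D_2 = 2.94771
Terminal value at year 2: TV = D_2×(1+g_2)/(r−g_2) = 3.05973/0.076 = 40.25956
P_0 = D_1/(1+r)^1 + D_2/(1+r)^2 + TV/(1+r)^2
    = 2.19045 + 2.37528 + 32.44133 = 37.00706

$37.01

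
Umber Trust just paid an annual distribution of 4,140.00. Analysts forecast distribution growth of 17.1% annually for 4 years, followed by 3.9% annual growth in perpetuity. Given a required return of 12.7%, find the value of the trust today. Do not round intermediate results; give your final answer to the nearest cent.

75213.15

D_1 = 4847.94000
D_2 = 5676.93774
D_3 = 6647.69409
D_4 = 7784.44978
Terminal value at year 4: TV = D_4×(1+g_2)/(r−g_2) = 8088.04333/0.088 = 91909.58324
P_0 = D_1/(1+r)^1 + D_2/(1+r)^2 + D_3/(1+r)^3 + D_4/(1+r)^4 + TV/(1+r)^4
    = 4301.63265 + 4469.57572 + 4644.07557 + 4825.38819 + 56972.48105 = 75213.15319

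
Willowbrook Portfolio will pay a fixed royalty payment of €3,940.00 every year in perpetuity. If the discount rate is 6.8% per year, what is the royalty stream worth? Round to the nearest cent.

€57941.18

Level perpetuity: PV = C / r = €3,940.00 / 0.068 = €57,941.18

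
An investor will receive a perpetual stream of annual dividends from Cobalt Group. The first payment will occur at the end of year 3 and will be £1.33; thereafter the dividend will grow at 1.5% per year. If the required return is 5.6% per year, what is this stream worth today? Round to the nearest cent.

£29.09

Value at end of year 2: C₁ / (r − g) = £1.33 / (0.056 − 0.015) = £32.4390
Discount to today: PV = £32.4390 / (1 + 0.056)^2 = £32.4390 / 1.115136 = £29.09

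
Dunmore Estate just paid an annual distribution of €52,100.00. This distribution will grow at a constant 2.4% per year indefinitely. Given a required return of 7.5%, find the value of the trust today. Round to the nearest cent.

€1046086.27

D₁ = D₀ × (1 + g) = €52,100.00 × 1.024 = €53,350.4000
Growing perpetuity: P = D₁ / (r − g) = €53,350.4000 / (0.075 − 0.024) = €1,046,086.27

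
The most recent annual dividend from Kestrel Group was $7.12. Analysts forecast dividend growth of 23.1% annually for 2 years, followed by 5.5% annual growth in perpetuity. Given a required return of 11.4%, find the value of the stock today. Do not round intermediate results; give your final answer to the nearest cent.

$172.02

D_1 = 8.76472
D_2 = 10.78937
Terminal value at year 2: TV = D_2×(1+g_2)/(r−g_2) = 11.38279/0.059 = 192.92857
P_0 = D_1/(1+r)^1 + D_2/(1+r)^2 + TV/(1+r)^2
    = 7.86779 + 8.69412 + 155.46269 = 172.02460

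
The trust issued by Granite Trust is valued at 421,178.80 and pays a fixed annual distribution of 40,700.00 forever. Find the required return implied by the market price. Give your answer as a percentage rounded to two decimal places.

P = C/r ⇒ r = C/P = 40,700.00/421,178.80 = 0.096634

9.66%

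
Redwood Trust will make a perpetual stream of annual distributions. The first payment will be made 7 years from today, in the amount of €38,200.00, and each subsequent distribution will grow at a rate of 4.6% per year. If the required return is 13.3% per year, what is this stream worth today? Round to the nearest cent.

€207570.03

Value at end of year 6: C₁ / (r − g) = €38,200.00 / (0.133 − 0.046) = €439,080.4598
Discount to today: PV = €439,080.4598 / (1 + 0.133)^6 = €439,080.4598 / 2.115336 = €207,570.03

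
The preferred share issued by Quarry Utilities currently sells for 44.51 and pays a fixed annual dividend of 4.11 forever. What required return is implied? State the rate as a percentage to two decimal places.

P = C/r ⇒ r = C/P = 4.11/44.51 = 0.092339

9.23%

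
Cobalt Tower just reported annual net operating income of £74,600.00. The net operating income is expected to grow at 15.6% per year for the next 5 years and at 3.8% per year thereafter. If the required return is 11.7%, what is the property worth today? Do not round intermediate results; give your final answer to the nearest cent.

£1577613.81

D_1 = 86237.60000
D_2 = 99690.66560
D_3 = 115242.40943
D_4 = 133220.22531
D_5 = 154002.58045
Terminal value at year 5: TV = D_5×(1+g_2)/(r−g_2) = 159854.67851/0.079 = 2023476.94317
P_0 = D_1/(1+r)^1 + D_2/(1+r)^2 + D_3/(1+r)^3 + D_4/(1+r)^4 + D_5/(1+r)^5 + TV/(1+r)^5
    = 77204.65533 + 79900.25207 + 82689.96543 + 85577.08150 + 88565.00109 + 1163676.84978 = 1577613.80520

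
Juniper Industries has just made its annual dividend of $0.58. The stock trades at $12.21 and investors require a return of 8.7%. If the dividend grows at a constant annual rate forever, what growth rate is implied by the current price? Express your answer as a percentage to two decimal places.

P = D₀(1+g)/(r−g) ⇒ P(r−g) = D₀(1+g) ⇒ g(P+D₀) = P·r − D₀
g = (P·r − D₀)/(P + D₀) = ($12.21×0.087 − $0.58) / ($12.21 + $0.58) = 0.037707

3.77%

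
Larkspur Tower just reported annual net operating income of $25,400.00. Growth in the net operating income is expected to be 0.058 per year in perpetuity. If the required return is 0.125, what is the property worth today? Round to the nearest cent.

$401092.54

D₁ = D₀ × (1 + g) = $25,400.00 × 1.058 = $26,873.2000
Growing perpetuity: P = D₁ / (r − g) = $26,873.2000 / (0.125 − 0.058) = $401,092.54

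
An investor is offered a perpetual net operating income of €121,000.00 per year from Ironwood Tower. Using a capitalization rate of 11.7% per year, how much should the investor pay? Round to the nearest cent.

€1034188.03

Level perpetuity: PV = C / r = €121,000.00 / 0.117 = €1,034,188.03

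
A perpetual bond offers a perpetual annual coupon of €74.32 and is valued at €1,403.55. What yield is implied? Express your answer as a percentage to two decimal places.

P = C/r ⇒ r = C/P = €74.32/€1,403.55 = 0.052951

5.30%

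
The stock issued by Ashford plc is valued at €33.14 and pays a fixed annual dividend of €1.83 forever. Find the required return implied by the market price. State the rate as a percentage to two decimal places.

P = C/r ⇒ r = C/P = €1.83/€33.14 = 0.055220

5.52%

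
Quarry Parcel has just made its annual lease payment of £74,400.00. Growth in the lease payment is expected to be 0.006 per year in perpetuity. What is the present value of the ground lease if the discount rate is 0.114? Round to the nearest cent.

D₁ = D₀ × (1 + g) = £74,400.00 × 1.006 = £74,846.4000
Growing perpetuity: P = D₁ / (r − g) = £74,846.4000 / (0.114 − 0.006) = £693,022.22

£693022.22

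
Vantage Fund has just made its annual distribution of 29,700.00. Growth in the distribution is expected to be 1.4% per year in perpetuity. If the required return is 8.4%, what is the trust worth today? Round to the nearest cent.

D₁ = D₀ × (1 + g) = 29,700.00 × 1.014 = 30,115.8000
Growing perpetuity: P = D₁ / (r − g) = 30,115.8000 / (0.084 − 0.014) = 430,225.71

430225.71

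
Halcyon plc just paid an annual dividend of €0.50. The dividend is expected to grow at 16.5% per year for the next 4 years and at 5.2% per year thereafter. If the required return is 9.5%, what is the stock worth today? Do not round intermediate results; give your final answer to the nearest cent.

D_1 = 0.58250
D_2 = 0.67861
D_3 = 0.79058
D_4 = 0.92103
Terminal value at year 4: TV = D_4×(1+g_2)/(r−g_2) = 0.96892/0.043 = 22.53310
P_0 = D_1/(1+r)^1 + D_2/(1+r)^2 + D_3/(1+r)^3 + D_4/(1+r)^4 + TV/(1+r)^4
    = 0.53196 + 0.56597 + 0.60215 + 0.64064 + 15.67345 = 18.01418

€18.01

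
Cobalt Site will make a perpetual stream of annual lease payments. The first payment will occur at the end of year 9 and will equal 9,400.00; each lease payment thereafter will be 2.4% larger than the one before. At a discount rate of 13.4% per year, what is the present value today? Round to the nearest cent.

31248.61

Value at end of year 8: C₁ / (r − g) = 9,400.00 / (0.134 − 0.024) = 85,454.5455
Discount to today: PV = 85,454.5455 / (1 + 0.134)^8 = 85,454.5455 / 2.734667 = 31,248.61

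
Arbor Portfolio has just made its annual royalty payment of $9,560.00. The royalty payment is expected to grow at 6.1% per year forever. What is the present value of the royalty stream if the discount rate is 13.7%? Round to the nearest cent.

D₁ = D₀ × (1 + g) = $9,560.00 × 1.061 = $10,143.1600
Growing perpetuity: P = D₁ / (r − g) = $10,143.1600 / (0.137 − 0.061) = $133,462.63

$133462.63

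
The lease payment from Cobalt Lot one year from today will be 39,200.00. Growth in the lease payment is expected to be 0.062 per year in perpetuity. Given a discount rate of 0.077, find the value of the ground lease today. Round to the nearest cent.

2613333.33

Growing perpetuity: P = D₁ / (r − g) = 39,200.0000 / (0.077 − 0.062) = 2,613,333.33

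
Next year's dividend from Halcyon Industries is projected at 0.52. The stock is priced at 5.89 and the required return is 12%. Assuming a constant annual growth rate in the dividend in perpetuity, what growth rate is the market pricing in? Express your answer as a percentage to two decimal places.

3.17%

P = D₁/(r−g) ⇒ g = r − D₁/P = 0.12 − 0.52/5.89 = 0.031715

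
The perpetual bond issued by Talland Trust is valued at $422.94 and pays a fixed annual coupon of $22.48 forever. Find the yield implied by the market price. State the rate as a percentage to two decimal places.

5.32%

P = C/r ⇒ r = C/P = $22.48/$422.94 = 0.053152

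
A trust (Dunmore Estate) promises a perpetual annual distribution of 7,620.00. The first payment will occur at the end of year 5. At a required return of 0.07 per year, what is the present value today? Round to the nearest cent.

Value at end of year 4: C / r = 7,620.00 / 0.07 = 108,857.1429
Discount to today: PV = 108,857.1429 / (1 + 0.07)^4 = 108,857.1429 / 1.310796 = 83,046.59

83046.59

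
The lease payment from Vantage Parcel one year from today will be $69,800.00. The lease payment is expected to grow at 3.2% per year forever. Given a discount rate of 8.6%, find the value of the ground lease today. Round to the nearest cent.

Growing perpetuity: P = D₁ / (r − g) = $69,800.0000 / (0.086 − 0.032) = $1,292,592.59

$1292592.59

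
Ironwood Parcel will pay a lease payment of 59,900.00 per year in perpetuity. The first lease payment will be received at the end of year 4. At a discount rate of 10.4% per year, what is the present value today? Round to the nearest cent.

Value at end of year 3: C / r = 59,900.00 / 0.104 = 575,961.5385
Discount to today: PV = 575,961.5385 / (1 + 0.104)^3 = 575,961.5385 / 1.345573 = 428,041.88

428041.88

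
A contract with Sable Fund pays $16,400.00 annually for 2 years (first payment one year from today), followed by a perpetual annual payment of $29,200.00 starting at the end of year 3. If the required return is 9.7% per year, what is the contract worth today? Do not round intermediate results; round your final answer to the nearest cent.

$278726.29

PV of 2-year annuity: $16,400.00 × [1 − (1+0.097)^−2] / 0.097 = 28577.81519
Perpetuity value at year 2: $29,200.00 / 0.097 = 301030.92784
PV of perpetuity: 301030.92784 / (1+0.097)^2 = 250148.47640
Total PV = 28577.81519 + 250148.47640 = 278726.29159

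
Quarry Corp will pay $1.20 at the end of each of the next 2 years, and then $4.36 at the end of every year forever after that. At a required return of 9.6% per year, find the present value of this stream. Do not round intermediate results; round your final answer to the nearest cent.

PV of 2-year annuity: $1.20 × [1 − (1+0.096)^−2] / 0.096 = 2.09388
Perpetuity value at year 2: $4.36 / 0.096 = 45.41667
PV of perpetuity: 45.41667 / (1+0.096)^2 = 37.80891
Total PV = 2.09388 + 37.80891 = 39.90279

$39.90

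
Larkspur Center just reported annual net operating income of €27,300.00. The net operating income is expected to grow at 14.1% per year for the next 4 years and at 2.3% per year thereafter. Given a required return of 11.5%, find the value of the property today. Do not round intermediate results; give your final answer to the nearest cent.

€448600.59

D_1 = 31149.30000
D_2 = 35541.35130
D_3 = 40552.68183
D_4 = 46270.60997
Terminal value at year 4: TV = D_4×(1+g_2)/(r−g_2) = 47334.83400/0.092 = 514509.06523
P_0 = D_1/(1+r)^1 + D_2/(1+r)^2 + D_3/(1+r)^3 + D_4/(1+r)^4 + TV/(1+r)^4
    = 27936.59193 + 28588.02815 + 29254.65482 + 29936.82614 + 332884.49068 = 448600.59172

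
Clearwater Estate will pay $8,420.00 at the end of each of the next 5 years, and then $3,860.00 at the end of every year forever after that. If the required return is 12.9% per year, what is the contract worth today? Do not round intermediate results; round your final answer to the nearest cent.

PV of 5-year annuity: $8,420.00 × [1 − (1+0.129)^−5] / 0.129 = 29687.48940
Perpetuity value at year 5: $3,860.00 / 0.129 = 29922.48062
PV of perpetuity: 29922.48062 / (1+0.129)^5 = 16312.77645
Total PV = 29687.48940 + 16312.77645 = 46000.26585

$46000.27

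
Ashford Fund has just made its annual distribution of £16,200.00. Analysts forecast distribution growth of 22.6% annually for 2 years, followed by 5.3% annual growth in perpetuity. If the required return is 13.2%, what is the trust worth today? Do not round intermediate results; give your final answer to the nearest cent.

£289829.43

D_1 = 19861.20000
D_2 = 24349.83120
Terminal value at year 2: TV = D_2×(1+g_2)/(r−g_2) = 25640.37225/0.079 = 324561.67410
P_0 = D_1/(1+r)^1 + D_2/(1+r)^2 + TV/(1+r)^2
    = 17545.22968 + 19002.16572 + 253282.03163 = 289829.42703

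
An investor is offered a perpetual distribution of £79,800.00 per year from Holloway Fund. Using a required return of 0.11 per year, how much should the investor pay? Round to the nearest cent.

£725454.55

Level perpetuity: PV = C / r = £79,800.00 / 0.11 = £725,454.55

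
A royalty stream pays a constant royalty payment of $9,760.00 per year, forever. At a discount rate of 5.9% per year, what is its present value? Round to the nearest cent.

$165423.73

Level perpetuity: PV = C / r = $9,760.00 / 0.059 = $165,423.73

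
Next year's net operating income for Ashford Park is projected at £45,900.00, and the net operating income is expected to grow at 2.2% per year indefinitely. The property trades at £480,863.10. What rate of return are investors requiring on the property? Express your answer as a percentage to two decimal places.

11.75%

P = D₁/(r − g) ⇒ r = D₁/P + g = £45,900.0000/£480,863.10 + 0.022 = 0.095453 + 0.022 = 0.117453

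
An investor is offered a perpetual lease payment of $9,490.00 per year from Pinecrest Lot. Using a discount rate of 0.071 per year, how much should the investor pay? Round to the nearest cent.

$133661.97

Level perpetuity: PV = C / r = $9,490.00 / 0.071 = $133,661.97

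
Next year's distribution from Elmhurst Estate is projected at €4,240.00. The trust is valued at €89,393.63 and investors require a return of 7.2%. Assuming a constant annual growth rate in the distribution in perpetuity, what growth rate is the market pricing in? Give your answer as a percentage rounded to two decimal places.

P = D₁/(r−g) ⇒ g = r − D₁/P = 0.072 − €4,240.00/€89,393.63 = 0.024569

2.46%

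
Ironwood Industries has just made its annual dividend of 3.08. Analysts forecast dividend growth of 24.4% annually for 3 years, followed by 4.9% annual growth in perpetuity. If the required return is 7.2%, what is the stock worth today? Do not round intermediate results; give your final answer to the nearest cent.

D_1 = 3.83152
D_2 = 4.76641
D_3 = 5.92942
Terminal value at year 3: TV = D_3×(1+g_2)/(r−g_2) = 6.21996/0.023 = 270.43289
P_0 = D_1/(1+r)^1 + D_2/(1+r)^2 + D_3/(1+r)^3 + TV/(1+r)^3
    = 3.57418 + 4.14765 + 4.81313 + 219.52054 = 232.05549

232.06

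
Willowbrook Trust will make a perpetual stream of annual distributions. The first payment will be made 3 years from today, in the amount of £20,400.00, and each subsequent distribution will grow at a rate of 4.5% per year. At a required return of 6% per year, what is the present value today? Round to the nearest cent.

Value at end of year 2: C₁ / (r − g) = £20,400.00 / (0.06 − 0.045) = £1,360,000.0000
Discount to today: PV = £1,360,000.0000 / (1 + 0.06)^2 = £1,360,000.0000 / 1.123600 = £1,210,395.16

£1210395.16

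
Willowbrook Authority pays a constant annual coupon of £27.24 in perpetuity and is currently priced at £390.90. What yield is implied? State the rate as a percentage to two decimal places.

6.97%

P = C/r ⇒ r = C/P = £27.24/£390.90 = 0.069685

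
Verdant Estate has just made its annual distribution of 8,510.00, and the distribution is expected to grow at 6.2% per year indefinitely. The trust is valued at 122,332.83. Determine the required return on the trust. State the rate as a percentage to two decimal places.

13.59%

D₁ = 8,510.00 × 1.062 = 9,037.6200
P = D₁/(r − g) ⇒ r = D₁/P + g = 9,037.6200/122,332.83 + 0.062 = 0.073877 + 0.062 = 0.135877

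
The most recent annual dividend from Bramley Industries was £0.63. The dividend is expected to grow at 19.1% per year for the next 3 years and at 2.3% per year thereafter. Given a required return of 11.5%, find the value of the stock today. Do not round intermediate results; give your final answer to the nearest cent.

£10.70

D_1 = 0.75033
D_2 = 0.89364
D_3 = 1.06433
Terminal value at year 3: TV = D_3×(1+g_2)/(r−g_2) = 1.08881/0.092 = 11.83487
P_0 = D_1/(1+r)^1 + D_2/(1+r)^2 + D_3/(1+r)^3 + TV/(1+r)^3
    = 0.67294 + 0.71881 + 0.76781 + 8.53766 = 10.69722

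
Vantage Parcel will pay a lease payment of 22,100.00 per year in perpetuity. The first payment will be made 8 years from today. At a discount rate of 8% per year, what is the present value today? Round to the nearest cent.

Value at end of year 7: C / r = 22,100.00 / 0.08 = 276,250.0000
Discount to today: PV = 276,250.0000 / (1 + 0.08)^7 = 276,250.0000 / 1.713824 = 161,189.22

161189.22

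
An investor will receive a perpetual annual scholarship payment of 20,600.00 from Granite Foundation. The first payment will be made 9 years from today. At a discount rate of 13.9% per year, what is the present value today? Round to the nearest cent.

Value at end of year 8: C / r = 20,600.00 / 0.139 = 148,201.4388
Discount to today: PV = 148,201.4388 / (1 + 0.139)^8 = 148,201.4388 / 2.832630 = 52,319.38

52319.38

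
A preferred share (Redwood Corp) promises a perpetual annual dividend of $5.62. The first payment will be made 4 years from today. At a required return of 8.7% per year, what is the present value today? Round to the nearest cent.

$50.30

Value at end of year 3: C / r = $5.62 / 0.087 = $64.5977
Discount to today: PV = $64.5977 / (1 + 0.087)^3 = $64.5977 / 1.284366 = $50.30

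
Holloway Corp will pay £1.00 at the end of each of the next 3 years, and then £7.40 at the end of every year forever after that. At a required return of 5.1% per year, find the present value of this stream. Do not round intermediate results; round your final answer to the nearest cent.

£127.70

PV of 3-year annuity: £1.00 × [1 − (1+0.051)^−3] / 0.051 = 2.71815
Perpetuity value at year 3: £7.40 / 0.051 = 145.09804
PV of perpetuity: 145.09804 / (1+0.051)^3 = 124.98371
Total PV = 2.71815 + 124.98371 = 127.70186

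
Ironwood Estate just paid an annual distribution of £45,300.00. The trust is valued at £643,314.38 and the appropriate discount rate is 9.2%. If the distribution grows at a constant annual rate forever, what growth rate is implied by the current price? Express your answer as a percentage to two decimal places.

P = D₀(1+g)/(r−g) ⇒ P(r−g) = D₀(1+g) ⇒ g(P+D₀) = P·r − D₀
g = (P·r − D₀)/(P + D₀) = (£643,314.38×0.092 − £45,300.00) / (£643,314.38 + £45,300.00) = 0.020164

2.02%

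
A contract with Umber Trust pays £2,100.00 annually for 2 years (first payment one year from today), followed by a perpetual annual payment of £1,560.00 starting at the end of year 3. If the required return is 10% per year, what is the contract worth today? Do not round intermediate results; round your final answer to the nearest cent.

£16537.19

PV of 2-year annuity: £2,100.00 × [1 − (1+0.1)^−2] / 0.1 = 3644.62810
Perpetuity value at year 2: £1,560.00 / 0.1 = 15600.00000
PV of perpetuity: 15600.00000 / (1+0.1)^2 = 12892.56198
Total PV = 3644.62810 + 12892.56198 = 16537.19008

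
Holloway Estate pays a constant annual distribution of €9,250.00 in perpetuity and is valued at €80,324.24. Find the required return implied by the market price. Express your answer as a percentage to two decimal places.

P = C/r ⇒ r = C/P = €9,250.00/€80,324.24 = 0.115158

11.52%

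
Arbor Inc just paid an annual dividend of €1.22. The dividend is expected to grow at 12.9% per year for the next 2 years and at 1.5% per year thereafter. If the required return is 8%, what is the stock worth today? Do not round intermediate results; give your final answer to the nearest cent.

€23.43

D_1 = 1.37738
D_2 = 1.55506
Terminal value at year 2: TV = D_2×(1+g_2)/(r−g_2) = 1.57839/0.065 = 24.28289
P_0 = D_1/(1+r)^1 + D_2/(1+r)^2 + TV/(1+r)^2
    = 1.27535 + 1.33322 + 20.81867 = 23.42723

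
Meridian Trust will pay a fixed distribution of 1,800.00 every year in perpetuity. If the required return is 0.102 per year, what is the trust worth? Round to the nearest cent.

Level perpetuity: PV = C / r = 1,800.00 / 0.102 = 17,647.06

17647.06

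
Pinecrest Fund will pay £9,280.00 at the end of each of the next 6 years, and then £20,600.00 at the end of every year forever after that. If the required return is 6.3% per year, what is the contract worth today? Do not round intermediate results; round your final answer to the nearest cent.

£271840.85

PV of 6-year annuity: £9,280.00 × [1 − (1+0.063)^−6] / 0.063 = 45205.79597
Perpetuity value at year 6: £20,600.00 / 0.063 = 326984.12698
PV of perpetuity: 326984.12698 / (1+0.063)^6 = 226635.05402
Total PV = 45205.79597 + 226635.05402 = 271840.85000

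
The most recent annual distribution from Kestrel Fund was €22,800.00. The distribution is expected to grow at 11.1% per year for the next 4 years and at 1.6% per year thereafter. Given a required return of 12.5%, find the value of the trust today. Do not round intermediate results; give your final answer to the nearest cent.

D_1 = 25330.80000
D_2 = 28142.51880
D_3 = 31266.33839
D_4 = 34736.90195
Terminal value at year 4: TV = D_4×(1+g_2)/(r−g_2) = 35292.69238/0.109 = 323786.16861
P_0 = D_1/(1+r)^1 + D_2/(1+r)^2 + D_3/(1+r)^3 + D_4/(1+r)^4 + TV/(1+r)^4
    = 22516.26667 + 22236.06424 + 21959.34877 + 21686.07688 + 202138.11106 = 290535.86761

€290535.87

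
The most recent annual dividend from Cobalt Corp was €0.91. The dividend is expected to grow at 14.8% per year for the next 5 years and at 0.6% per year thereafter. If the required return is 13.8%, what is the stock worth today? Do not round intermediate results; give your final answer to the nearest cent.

D_1 = 1.04468
D_2 = 1.19929
D_3 = 1.37679
D_4 = 1.58055
D_5 = 1.81447
Terminal value at year 5: TV = D_5×(1+g_2)/(r−g_2) = 1.82536/0.132 = 13.82849
P_0 = D_1/(1+r)^1 + D_2/(1+r)^2 + D_3/(1+r)^3 + D_4/(1+r)^4 + D_5/(1+r)^5 + TV/(1+r)^5
    = 0.91800 + 0.92606 + 0.93420 + 0.94241 + 0.95069 + 7.24542 = 11.91678

€11.92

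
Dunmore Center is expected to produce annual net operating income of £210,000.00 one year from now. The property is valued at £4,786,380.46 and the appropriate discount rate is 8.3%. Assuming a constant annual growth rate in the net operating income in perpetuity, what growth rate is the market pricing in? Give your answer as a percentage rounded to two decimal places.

3.91%

P = D₁/(r−g) ⇒ g = r − D₁/P = 0.083 − £210,000.00/£4,786,380.46 = 0.039126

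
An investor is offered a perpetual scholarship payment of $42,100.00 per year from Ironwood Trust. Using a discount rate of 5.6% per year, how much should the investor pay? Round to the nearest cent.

$751785.71

Level perpetuity: PV = C / r = $42,100.00 / 0.056 = $751,785.71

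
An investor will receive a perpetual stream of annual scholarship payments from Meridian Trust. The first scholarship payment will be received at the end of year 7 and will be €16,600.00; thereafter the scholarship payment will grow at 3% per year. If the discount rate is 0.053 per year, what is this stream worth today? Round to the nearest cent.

Value at end of year 6: C₁ / (r − g) = €16,600.00 / (0.053 − 0.03) = €721,739.1304
Discount to today: PV = €721,739.1304 / (1 + 0.053)^6 = €721,739.1304 / 1.363233 = €529,431.80

€529431.80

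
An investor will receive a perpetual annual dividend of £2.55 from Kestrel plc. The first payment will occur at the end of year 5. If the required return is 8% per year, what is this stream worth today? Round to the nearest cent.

Value at end of year 4: C / r = £2.55 / 0.08 = £31.8750
Discount to today: PV = £31.8750 / (1 + 0.08)^4 = £31.8750 / 1.360489 = £23.43

£23.43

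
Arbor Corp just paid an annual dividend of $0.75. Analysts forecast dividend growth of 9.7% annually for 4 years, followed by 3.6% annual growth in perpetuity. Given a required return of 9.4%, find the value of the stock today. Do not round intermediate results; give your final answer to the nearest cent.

$16.56

D_1 = 0.82275
D_2 = 0.90256
D_3 = 0.99010
D_4 = 1.08614
Terminal value at year 4: TV = D_4×(1+g_2)/(r−g_2) = 1.12525/0.058 = 19.40080
P_0 = D_1/(1+r)^1 + D_2/(1+r)^2 + D_3/(1+r)^3 + D_4/(1+r)^4 + TV/(1+r)^4
    = 0.75206 + 0.75412 + 0.75619 + 0.75826 + 13.54410 = 16.56473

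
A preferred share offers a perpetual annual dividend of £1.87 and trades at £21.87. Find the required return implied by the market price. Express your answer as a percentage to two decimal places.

8.55%

P = C/r ⇒ r = C/P = £1.87/£21.87 = 0.085505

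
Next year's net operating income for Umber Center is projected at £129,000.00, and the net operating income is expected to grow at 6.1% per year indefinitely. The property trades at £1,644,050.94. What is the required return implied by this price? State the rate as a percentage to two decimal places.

P = D₁/(r − g) ⇒ r = D₁/P + g = £129,000.0000/£1,644,050.94 + 0.061 = 0.078465 + 0.061 = 0.139465

13.95%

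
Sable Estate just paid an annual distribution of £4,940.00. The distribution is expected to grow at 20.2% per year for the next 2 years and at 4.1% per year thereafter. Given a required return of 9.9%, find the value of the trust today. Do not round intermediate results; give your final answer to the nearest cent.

£117375.18

D_1 = 5937.88000
D_2 = 7137.33176
Terminal value at year 2: TV = D_2×(1+g_2)/(r−g_2) = 7429.96236/0.058 = 128102.79935
P_0 = D_1/(1+r)^1 + D_2/(1+r)^2 + TV/(1+r)^2
    = 5402.98453 + 5909.36070 + 106062.83597 = 117375.18120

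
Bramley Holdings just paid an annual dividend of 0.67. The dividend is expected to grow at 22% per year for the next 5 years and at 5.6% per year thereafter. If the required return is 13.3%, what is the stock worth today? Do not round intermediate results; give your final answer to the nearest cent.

17.51

D_1 = 0.81740
D_2 = 0.99723
D_3 = 1.21662
D_4 = 1.48427
D_5 = 1.81081
Terminal value at year 5: TV = D_5×(1+g_2)/(r−g_2) = 1.91222/0.077 = 24.83403
P_0 = D_1/(1+r)^1 + D_2/(1+r)^2 + D_3/(1+r)^3 + D_4/(1+r)^4 + D_5/(1+r)^5 + TV/(1+r)^5
    = 0.72145 + 0.77685 + 0.83650 + 0.90073 + 0.96989 + 13.30141 = 17.50682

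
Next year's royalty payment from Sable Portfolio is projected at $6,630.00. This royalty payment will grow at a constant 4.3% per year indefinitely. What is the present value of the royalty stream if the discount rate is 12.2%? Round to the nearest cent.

Growing perpetuity: P = D₁ / (r − g) = $6,630.0000 / (0.122 − 0.043) = $83,924.05

$83924.05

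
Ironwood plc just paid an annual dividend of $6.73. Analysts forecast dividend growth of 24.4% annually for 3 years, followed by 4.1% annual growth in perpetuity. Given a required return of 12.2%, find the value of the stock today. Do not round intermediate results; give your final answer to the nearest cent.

D_1 = 8.37212
D_2 = 10.41492
D_3 = 12.95616
Terminal value at year 3: TV = D_3×(1+g_2)/(r−g_2) = 13.48736/0.081 = 166.51061
P_0 = D_1/(1+r)^1 + D_2/(1+r)^2 + D_3/(1+r)^3 + TV/(1+r)^3
    = 7.46178 + 8.27313 + 9.17271 + 117.88630 = 142.79393

$142.79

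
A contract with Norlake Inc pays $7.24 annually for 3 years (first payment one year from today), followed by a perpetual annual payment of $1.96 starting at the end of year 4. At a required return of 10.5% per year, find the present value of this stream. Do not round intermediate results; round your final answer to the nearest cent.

PV of 3-year annuity: $7.24 × [1 − (1+0.105)^−3] / 0.105 = 17.84749
Perpetuity value at year 3: $1.96 / 0.105 = 18.66667
PV of perpetuity: 18.66667 / (1+0.105)^3 = 13.83502
Total PV = 17.84749 + 13.83502 = 31.68252

$31.68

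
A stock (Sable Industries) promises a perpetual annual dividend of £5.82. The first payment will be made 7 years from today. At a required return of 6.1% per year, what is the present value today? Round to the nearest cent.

Value at end of year 6: C / r = £5.82 / 0.061 = £95.4098
Discount to today: PV = £95.4098 / (1 + 0.061)^6 = £95.4098 / 1.426567 = £66.88

£66.88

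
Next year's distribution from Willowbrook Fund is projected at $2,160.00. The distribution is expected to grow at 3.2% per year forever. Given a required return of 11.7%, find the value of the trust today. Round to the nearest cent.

Growing perpetuity: P = D₁ / (r − g) = $2,160.0000 / (0.117 − 0.032) = $25,411.76

$25411.76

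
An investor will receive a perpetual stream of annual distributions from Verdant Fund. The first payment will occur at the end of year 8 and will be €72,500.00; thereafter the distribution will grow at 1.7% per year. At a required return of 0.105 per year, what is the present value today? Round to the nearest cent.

Value at end of year 7: C₁ / (r − g) = €72,500.00 / (0.105 − 0.017) = €823,863.6364
Discount to today: PV = €823,863.6364 / (1 + 0.105)^7 = €823,863.6364 / 2.011574 = €409,561.75

€409561.75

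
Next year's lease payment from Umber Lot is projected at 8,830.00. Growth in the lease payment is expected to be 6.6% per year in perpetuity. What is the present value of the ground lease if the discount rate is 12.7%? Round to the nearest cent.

144754.10

Growing perpetuity: P = D₁ / (r − g) = 8,830.0000 / (0.127 − 0.066) = 144,754.10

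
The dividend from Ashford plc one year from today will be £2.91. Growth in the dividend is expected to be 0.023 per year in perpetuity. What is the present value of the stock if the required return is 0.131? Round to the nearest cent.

£26.94

Growing perpetuity: P = D₁ / (r − g) = £2.9100 / (0.131 − 0.023) = £26.94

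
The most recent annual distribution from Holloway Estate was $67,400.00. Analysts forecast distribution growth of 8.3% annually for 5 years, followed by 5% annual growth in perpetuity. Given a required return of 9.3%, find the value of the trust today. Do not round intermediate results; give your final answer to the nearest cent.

D_1 = 72994.20000
D_2 = 79052.71860
D_3 = 85614.09424
D_4 = 92720.06407
D_5 = 100415.82938
Terminal value at year 5: TV = D_5×(1+g_2)/(r−g_2) = 105436.62085/0.043 = 2452014.43843
P_0 = D_1/(1+r)^1 + D_2/(1+r)^2 + D_3/(1+r)^3 + D_4/(1+r)^4 + D_5/(1+r)^5 + TV/(1+r)^5
    = 66783.34858 + 66172.33899 + 65566.91960 + 64967.03928 + 64372.64733 + 1571890.22559 = 1899752.51937

$1899752.52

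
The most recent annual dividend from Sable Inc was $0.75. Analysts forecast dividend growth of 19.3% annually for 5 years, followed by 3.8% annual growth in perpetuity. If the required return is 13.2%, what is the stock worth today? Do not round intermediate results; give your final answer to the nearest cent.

D_1 = 0.89475
D_2 = 1.06744
D_3 = 1.27345
D_4 = 1.51923
D_5 = 1.81244
Terminal value at year 5: TV = D_5×(1+g_2)/(r−g_2) = 1.88131/0.094 = 20.01396
P_0 = D_1/(1+r)^1 + D_2/(1+r)^2 + D_3/(1+r)^3 + D_4/(1+r)^4 + D_5/(1+r)^5 + TV/(1+r)^5
    = 0.79042 + 0.83301 + 0.87790 + 0.92520 + 0.97506 + 10.76715 = 15.16874

$15.17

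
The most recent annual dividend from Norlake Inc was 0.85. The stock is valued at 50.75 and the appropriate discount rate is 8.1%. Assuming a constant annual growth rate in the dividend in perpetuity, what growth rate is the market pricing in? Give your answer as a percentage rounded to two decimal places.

6.32%

P = D₀(1+g)/(r−g) ⇒ P(r−g) = D₀(1+g) ⇒ g(P+D₀) = P·r − D₀
g = (P·r − D₀)/(P + D₀) = (50.75×0.081 − 0.85) / (50.75 + 0.85) = 0.063193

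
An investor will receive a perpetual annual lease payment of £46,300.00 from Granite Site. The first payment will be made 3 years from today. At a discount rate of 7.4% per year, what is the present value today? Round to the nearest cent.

Value at end of year 2: C / r = £46,300.00 / 0.074 = £625,675.6757
Discount to today: PV = £625,675.6757 / (1 + 0.074)^2 = £625,675.6757 / 1.153476 = £542,426.26

£542426.26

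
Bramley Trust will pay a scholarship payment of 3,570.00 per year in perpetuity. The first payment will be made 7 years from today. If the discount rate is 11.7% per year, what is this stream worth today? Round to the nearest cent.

15709.53

Value at end of year 6: C / r = 3,570.00 / 0.117 = 30,512.8205
Discount to today: PV = 30,512.8205 / (1 + 0.117)^6 = 30,512.8205 / 1.942312 = 15,709.53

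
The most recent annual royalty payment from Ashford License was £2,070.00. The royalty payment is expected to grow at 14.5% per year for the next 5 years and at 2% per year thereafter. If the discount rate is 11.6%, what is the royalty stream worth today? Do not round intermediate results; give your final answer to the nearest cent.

D_1 = 2370.15000
D_2 = 2713.82175
D_3 = 3107.32590
D_4 = 3557.88816
D_5 = 4073.78194
Terminal value at year 5: TV = D_5×(1+g_2)/(r−g_2) = 4155.25758/0.096 = 43283.93314
P_0 = D_1/(1+r)^1 + D_2/(1+r)^2 + D_3/(1+r)^3 + D_4/(1+r)^4 + D_5/(1+r)^5 + TV/(1+r)^5
    = 2123.79032 + 2178.97842 + 2235.60062 + 2293.69419 + 2353.29735 + 25003.78435 = 36189.14525

£36189.15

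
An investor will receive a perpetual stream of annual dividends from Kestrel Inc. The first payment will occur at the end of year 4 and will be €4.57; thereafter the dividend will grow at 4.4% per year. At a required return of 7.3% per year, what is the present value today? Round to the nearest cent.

Value at end of year 3: C₁ / (r − g) = €4.57 / (0.073 − 0.044) = €157.5862
Discount to today: PV = €157.5862 / (1 + 0.073)^3 = €157.5862 / 1.235376 = €127.56

€127.56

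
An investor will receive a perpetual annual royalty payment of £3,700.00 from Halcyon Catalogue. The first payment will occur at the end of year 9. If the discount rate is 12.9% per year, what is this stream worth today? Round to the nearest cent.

Value at end of year 8: C / r = £3,700.00 / 0.129 = £28,682.1705
Discount to today: PV = £28,682.1705 / (1 + 0.129)^8 = £28,682.1705 / 2.639682 = £10,865.77

£10865.77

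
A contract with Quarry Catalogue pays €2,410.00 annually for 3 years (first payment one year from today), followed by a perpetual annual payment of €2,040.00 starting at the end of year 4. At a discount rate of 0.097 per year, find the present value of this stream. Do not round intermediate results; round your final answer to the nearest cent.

PV of 3-year annuity: €2,410.00 × [1 − (1+0.097)^−3] / 0.097 = 6025.10920
Perpetuity value at year 3: €2,040.00 / 0.097 = 21030.92784
PV of perpetuity: 21030.92784 / (1+0.097)^3 = 15930.83540
Total PV = 6025.10920 + 15930.83540 = 21955.94460

€21955.94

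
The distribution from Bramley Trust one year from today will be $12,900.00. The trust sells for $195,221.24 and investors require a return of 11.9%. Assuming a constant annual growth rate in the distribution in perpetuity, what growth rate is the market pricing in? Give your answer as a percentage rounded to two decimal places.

5.29%

P = D₁/(r−g) ⇒ g = r − D₁/P = 0.119 − $12,900.00/$195,221.24 = 0.052921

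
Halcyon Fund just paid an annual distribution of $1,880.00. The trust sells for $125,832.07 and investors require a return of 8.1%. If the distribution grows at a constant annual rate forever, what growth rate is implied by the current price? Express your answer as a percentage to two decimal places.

P = D₀(1+g)/(r−g) ⇒ P(r−g) = D₀(1+g) ⇒ g(P+D₀) = P·r − D₀
g = (P·r − D₀)/(P + D₀) = ($125,832.07×0.081 − $1,880.00) / ($125,832.07 + $1,880.00) = 0.065087

6.51%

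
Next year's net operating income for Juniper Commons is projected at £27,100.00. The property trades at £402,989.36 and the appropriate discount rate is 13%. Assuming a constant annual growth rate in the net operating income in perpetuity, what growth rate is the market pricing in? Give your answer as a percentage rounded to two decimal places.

P = D₁/(r−g) ⇒ g = r − D₁/P = 0.13 − £27,100.00/£402,989.36 = 0.062753

6.28%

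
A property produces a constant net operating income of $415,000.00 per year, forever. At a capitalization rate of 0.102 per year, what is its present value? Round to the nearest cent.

Level perpetuity: PV = C / r = $415,000.00 / 0.102 = $4,068,627.45

$4068627.45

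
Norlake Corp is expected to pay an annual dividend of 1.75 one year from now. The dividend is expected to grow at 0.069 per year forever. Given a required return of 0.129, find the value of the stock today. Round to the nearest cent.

Growing perpetuity: P = D₁ / (r − g) = 1.7500 / (0.129 − 0.069) = 29.17

29.17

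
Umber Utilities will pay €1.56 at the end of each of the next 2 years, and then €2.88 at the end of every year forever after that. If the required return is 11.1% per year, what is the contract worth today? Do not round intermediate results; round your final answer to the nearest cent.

PV of 2-year annuity: €1.56 × [1 − (1+0.111)^−2] / 0.111 = 2.66799
Perpetuity value at year 2: €2.88 / 0.111 = 25.94595
PV of perpetuity: 25.94595 / (1+0.111)^2 = 21.02042
Total PV = 2.66799 + 21.02042 = 23.68841

€23.69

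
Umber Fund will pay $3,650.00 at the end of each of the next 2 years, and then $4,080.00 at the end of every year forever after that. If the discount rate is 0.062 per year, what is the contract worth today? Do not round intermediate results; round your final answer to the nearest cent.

$65020.30

PV of 2-year annuity: $3,650.00 × [1 − (1+0.062)^−2] / 0.062 = 6673.17466
Perpetuity value at year 2: $4,080.00 / 0.062 = 65806.45161
PV of perpetuity: 65806.45161 / (1+0.062)^2 = 58347.12213
Total PV = 6673.17466 + 58347.12213 = 65020.29679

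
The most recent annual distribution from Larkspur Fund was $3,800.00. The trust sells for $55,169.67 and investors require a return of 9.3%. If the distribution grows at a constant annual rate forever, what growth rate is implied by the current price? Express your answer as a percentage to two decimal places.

2.26%

P = D₀(1+g)/(r−g) ⇒ P(r−g) = D₀(1+g) ⇒ g(P+D₀) = P·r − D₀
g = (P·r − D₀)/(P + D₀) = ($55,169.67×0.093 − $3,800.00) / ($55,169.67 + $3,800.00) = 0.022567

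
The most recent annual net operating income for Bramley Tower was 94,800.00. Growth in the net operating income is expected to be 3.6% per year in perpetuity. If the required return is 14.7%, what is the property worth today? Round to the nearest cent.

D₁ = D₀ × (1 + g) = 94,800.00 × 1.036 = 98,212.8000
Growing perpetuity: P = D₁ / (r − g) = 98,212.8000 / (0.147 − 0.036) = 884,800.00

884800.00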